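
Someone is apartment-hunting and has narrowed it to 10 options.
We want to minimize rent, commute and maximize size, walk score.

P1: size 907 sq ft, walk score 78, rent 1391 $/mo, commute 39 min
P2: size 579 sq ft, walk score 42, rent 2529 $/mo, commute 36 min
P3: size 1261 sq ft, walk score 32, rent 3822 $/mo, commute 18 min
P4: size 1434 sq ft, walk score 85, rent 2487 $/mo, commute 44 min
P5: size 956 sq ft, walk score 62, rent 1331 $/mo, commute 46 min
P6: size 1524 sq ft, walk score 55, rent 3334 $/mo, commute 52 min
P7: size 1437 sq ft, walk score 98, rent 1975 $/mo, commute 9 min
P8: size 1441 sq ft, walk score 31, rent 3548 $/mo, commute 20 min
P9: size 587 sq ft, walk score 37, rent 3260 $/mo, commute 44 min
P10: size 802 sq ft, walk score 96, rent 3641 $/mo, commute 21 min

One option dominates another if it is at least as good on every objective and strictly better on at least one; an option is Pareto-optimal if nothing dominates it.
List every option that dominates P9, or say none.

P1: size 907≥587, walk score 78≥37, rent 1391≤3260, commute 39≤44 — dominates P9.
P4: size 1434≥587, walk score 85≥37, rent 2487≤3260, commute 44≤44 — dominates P9.
P7: size 1437≥587, walk score 98≥37, rent 1975≤3260, commute 9≤44 — dominates P9.
Others (P2, P3, P5, P6, P8, P10) are each worse than P9 on at least one objective.

P1, P4, P7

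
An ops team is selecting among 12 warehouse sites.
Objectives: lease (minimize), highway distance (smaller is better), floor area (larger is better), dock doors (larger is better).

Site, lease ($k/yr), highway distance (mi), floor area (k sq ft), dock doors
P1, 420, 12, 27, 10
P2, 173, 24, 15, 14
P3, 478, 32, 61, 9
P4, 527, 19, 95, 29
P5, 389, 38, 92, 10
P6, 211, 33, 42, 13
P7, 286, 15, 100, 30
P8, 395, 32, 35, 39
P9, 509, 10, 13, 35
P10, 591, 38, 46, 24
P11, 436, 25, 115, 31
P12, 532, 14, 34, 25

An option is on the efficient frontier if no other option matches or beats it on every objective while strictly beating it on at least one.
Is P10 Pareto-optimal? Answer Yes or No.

No

P4 vs P10: lease 527≤591, highway distance 19≤38, floor area 95≥46, dock doors 29≥24 — P4 is at least as good on every objective and strictly better on at least one, so P4 dominates P10.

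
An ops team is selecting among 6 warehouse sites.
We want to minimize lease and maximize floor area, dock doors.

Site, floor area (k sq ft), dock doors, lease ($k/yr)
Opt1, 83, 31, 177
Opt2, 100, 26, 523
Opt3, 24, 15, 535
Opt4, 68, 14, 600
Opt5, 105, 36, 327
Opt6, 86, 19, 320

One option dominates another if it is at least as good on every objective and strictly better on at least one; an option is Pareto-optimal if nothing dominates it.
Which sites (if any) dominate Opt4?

Opt1: floor area 83≥68, dock doors 31≥14, lease 177≤600 — dominates Opt4.
Opt2: floor area 100≥68, dock doors 26≥14, lease 523≤600 — dominates Opt4.
Opt5: floor area 105≥68, dock doors 36≥14, lease 327≤600 — dominates Opt4.
Opt6: floor area 86≥68, dock doors 19≥14, lease 320≤600 — dominates Opt4.
Others (Opt3) are each worse than Opt4 on at least one objective.

Opt1, Opt2, Opt5, Opt6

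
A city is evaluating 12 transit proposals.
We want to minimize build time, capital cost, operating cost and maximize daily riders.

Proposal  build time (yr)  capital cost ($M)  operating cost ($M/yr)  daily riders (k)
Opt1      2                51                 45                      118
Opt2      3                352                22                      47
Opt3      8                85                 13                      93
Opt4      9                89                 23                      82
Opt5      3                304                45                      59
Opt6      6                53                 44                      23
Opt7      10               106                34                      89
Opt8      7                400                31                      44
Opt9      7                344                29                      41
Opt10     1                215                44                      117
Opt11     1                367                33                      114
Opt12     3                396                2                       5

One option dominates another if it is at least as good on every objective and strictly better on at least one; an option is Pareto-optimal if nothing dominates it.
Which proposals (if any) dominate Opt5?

Opt1: build time 2≤3, capital cost 51≤304, operating cost 45≤45, daily riders 118≥59 — dominates Opt5.
Opt10: build time 1≤3, capital cost 215≤304, operating cost 44≤45, daily riders 117≥59 — dominates Opt5.
Others (Opt2, Opt3, Opt4, Opt6, Opt7, Opt8, Opt9, Opt11, Opt12) are each worse than Opt5 on at least one objective.

Opt1, Opt10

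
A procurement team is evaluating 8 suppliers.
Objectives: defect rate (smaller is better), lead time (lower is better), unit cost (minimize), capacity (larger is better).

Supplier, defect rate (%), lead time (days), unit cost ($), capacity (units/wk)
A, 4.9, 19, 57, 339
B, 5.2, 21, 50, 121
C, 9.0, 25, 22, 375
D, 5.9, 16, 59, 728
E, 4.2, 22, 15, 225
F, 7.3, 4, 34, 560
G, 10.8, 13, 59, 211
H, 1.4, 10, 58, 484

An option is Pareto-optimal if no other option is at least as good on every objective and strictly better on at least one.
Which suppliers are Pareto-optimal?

A, B, C, D, E, F, H

A: not dominated.
B: not dominated.
C: not dominated.
D: not dominated (best capacity).
E: not dominated (best unit cost).
F: not dominated (best lead time).
G: dominated by F (defect rate 7.3≤10.8, lead time 4≤13, unit cost 34≤59, capacity 560≥211).
H: not dominated (best defect rate).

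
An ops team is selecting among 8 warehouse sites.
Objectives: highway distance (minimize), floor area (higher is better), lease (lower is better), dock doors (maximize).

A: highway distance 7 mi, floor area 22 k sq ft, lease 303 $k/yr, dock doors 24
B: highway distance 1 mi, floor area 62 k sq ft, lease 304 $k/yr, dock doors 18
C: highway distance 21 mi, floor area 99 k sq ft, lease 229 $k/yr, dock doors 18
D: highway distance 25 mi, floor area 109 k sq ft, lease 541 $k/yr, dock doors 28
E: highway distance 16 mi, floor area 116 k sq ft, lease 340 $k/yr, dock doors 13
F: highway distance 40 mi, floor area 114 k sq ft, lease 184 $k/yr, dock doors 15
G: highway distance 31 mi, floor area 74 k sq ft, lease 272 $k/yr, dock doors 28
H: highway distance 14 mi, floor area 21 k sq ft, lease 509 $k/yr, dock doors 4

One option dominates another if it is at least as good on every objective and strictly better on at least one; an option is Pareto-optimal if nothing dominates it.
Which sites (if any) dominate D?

A: worse on floor area (22 vs 109).
B: worse on floor area (62 vs 109).
C: worse on floor area (99 vs 109).
E: worse on dock doors (13 vs 28).
F: worse on highway distance (40 vs 25).
G: worse on highway distance (31 vs 25).
H: worse on floor area (21 vs 109).
No option dominates D.

none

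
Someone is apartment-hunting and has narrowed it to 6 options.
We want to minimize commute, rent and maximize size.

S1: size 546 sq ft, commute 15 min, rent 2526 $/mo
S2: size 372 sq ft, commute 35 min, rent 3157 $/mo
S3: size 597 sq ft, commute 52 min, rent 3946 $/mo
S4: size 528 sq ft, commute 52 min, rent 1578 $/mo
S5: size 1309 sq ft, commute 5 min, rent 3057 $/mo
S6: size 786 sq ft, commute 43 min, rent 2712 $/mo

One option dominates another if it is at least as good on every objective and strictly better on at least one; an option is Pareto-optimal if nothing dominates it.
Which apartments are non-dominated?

S1: not dominated.
S2: dominated by S1 (size 546≥372, commute 15≤35, rent 2526≤3157).
S3: dominated by S5 (size 1309≥597, commute 5≤52, rent 3057≤3946).
S4: not dominated (best rent).
S5: not dominated (best size).
S6: not dominated.

S1, S4, S5, S6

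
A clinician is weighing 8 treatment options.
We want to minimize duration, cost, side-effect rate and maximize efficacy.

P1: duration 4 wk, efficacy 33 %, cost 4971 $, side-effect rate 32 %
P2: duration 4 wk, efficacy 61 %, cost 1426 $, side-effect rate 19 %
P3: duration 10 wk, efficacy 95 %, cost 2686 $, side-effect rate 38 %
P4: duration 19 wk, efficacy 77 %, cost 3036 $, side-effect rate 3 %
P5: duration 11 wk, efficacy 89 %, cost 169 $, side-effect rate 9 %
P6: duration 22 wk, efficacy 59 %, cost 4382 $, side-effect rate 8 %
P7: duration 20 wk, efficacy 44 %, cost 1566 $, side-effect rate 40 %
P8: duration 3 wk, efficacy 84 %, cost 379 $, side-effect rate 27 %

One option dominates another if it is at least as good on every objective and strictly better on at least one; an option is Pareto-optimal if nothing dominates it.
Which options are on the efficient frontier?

P1: dominated by P2 (duration 4≤4, efficacy 61≥33, cost 1426≤4971, side-effect rate 19≤32).
P2: not dominated.
P3: not dominated (best efficacy).
P4: not dominated (best side-effect rate).
P5: not dominated (best cost).
P6: dominated by P4 (duration 19≤22, efficacy 77≥59, cost 3036≤4382, side-effect rate 3≤8).
P7: dominated by P2 (duration 4≤20, efficacy 61≥44, cost 1426≤1566, side-effect rate 19≤40).
P8: not dominated (best duration).

P2, P3, P4, P5, P8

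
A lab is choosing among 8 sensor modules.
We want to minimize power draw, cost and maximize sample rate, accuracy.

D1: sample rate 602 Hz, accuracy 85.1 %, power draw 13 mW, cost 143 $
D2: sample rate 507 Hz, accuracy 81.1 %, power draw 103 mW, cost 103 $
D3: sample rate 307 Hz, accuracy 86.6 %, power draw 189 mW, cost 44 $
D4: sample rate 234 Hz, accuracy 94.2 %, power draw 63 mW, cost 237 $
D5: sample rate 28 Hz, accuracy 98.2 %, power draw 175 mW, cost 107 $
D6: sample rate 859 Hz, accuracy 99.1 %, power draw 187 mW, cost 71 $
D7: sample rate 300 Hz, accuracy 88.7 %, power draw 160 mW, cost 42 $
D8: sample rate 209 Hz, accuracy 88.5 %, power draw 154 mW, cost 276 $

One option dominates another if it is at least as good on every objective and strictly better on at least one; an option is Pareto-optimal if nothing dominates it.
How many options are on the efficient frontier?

D1: not dominated (best power draw).
D2: not dominated.
D3: not dominated.
D4: not dominated.
D5: not dominated.
D6: not dominated (best sample rate).
D7: not dominated (best cost).
D8: dominated by D4 (sample rate 234≥209, accuracy 94.2≥88.5, power draw 63≤154, cost 237≤276).
Pareto-optimal: D1, D2, D3, D4, D5, D6, D7 → 7.

7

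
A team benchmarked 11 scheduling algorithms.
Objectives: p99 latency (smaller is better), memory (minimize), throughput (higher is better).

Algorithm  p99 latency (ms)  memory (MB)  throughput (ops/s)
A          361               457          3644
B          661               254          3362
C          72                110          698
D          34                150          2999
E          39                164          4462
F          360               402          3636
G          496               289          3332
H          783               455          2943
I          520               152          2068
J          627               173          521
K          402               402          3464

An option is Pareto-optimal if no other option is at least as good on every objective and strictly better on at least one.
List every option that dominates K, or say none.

E, F

E: p99 latency 39≤402, memory 164≤402, throughput 4462≥3464 — dominates K.
F: p99 latency 360≤402, memory 402≤402, throughput 3636≥3464 — dominates K.
Others (A, B, C, D, G, H, I, J) are each worse than K on at least one objective.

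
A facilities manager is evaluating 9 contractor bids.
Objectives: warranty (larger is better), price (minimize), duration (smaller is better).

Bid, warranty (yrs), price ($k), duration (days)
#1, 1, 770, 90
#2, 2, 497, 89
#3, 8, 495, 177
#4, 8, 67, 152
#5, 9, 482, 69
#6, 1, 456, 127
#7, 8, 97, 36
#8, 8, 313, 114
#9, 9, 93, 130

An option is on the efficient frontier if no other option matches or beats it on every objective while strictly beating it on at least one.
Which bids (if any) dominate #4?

#1: worse on warranty (1 vs 8).
#2: worse on warranty (2 vs 8).
#3: worse on price (495 vs 67).
#5: worse on price (482 vs 67).
#6: worse on warranty (1 vs 8).
#7: worse on price (97 vs 67).
#8: worse on price (313 vs 67).
#9: worse on price (93 vs 67).
No option dominates #4.

none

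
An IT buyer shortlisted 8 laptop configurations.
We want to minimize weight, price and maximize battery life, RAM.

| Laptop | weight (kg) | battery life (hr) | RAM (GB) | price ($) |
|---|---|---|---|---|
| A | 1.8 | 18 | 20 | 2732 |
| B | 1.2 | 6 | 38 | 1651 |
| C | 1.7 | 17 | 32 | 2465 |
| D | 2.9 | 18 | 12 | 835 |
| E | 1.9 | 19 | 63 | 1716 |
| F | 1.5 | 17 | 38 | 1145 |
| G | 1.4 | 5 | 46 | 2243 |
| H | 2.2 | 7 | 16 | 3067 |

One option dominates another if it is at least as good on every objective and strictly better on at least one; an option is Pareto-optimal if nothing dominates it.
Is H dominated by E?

E vs H: weight 1.9≤2.2, battery life 19≥7, RAM 63≥16, price 1716≤3067 — E is at least as good on every objective with at least one strict improvement.

Yes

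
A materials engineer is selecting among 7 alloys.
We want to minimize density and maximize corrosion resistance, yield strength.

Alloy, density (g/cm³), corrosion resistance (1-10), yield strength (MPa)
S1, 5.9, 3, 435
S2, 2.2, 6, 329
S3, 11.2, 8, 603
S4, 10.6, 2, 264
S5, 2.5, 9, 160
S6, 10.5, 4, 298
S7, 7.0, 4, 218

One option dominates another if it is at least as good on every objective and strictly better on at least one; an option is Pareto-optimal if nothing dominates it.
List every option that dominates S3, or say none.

S1: worse on corrosion resistance (3 vs 8).
S2: worse on corrosion resistance (6 vs 8).
S4: worse on corrosion resistance (2 vs 8).
S5: worse on yield strength (160 vs 603).
S6: worse on corrosion resistance (4 vs 8).
S7: worse on corrosion resistance (4 vs 8).
No option dominates S3.

none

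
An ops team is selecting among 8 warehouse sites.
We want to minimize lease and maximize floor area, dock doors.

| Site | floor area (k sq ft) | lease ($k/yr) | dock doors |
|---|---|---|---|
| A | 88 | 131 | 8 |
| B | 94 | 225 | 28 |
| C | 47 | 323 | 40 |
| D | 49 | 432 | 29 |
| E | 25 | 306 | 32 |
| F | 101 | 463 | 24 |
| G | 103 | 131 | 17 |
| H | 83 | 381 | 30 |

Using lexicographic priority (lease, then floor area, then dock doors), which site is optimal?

First minimize lease: best is 131, kept {A, G}.
Then maximize floor area: best is 103, kept {G}.

G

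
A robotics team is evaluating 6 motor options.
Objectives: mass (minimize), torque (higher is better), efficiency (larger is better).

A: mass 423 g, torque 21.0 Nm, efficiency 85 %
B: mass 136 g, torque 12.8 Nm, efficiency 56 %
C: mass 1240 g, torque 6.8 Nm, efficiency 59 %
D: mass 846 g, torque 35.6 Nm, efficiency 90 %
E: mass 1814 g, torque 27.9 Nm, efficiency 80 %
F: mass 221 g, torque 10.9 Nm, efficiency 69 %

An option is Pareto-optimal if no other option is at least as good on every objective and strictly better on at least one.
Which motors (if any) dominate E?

D

D: mass 846≤1814, torque 35.6≥27.9, efficiency 90≥80 — dominates E.
Others (A, B, C, F) are each worse than E on at least one objective.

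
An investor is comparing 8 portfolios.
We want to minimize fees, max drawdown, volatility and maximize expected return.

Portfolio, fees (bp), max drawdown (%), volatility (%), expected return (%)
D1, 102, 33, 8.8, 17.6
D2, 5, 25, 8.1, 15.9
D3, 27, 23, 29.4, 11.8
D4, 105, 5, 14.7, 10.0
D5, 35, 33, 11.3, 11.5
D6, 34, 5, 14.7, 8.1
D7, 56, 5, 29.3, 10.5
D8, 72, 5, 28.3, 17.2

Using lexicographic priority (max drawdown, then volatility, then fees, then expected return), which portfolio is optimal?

D6

First minimize max drawdown: best is 5, kept {D4, D6, D7, D8}.
Then minimize volatility: best is 14.7, kept {D4, D6}.
Then minimize fees: best is 34, kept {D6}.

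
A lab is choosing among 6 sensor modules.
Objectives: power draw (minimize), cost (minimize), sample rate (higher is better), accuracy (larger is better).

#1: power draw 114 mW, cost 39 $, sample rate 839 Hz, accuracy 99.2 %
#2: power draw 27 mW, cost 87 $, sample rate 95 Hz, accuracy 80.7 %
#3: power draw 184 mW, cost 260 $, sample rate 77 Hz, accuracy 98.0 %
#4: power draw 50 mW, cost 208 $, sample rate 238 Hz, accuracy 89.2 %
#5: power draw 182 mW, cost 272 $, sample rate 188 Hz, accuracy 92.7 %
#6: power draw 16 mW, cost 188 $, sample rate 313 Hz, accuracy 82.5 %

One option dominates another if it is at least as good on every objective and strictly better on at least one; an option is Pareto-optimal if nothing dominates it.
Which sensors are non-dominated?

#1: not dominated (best cost).
#2: not dominated.
#3: dominated by #1 (power draw 114≤184, cost 39≤260, sample rate 839≥77, accuracy 99.2≥98.0).
#4: not dominated.
#5: dominated by #1 (power draw 114≤182, cost 39≤272, sample rate 839≥188, accuracy 99.2≥92.7).
#6: not dominated (best power draw).

#1, #2, #4, #6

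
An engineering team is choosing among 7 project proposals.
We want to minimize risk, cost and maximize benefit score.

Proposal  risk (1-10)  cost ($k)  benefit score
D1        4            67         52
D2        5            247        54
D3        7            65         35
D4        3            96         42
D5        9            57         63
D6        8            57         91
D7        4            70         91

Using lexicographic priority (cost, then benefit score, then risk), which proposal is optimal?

First minimize cost: best is 57, kept {D5, D6}.
Then maximize benefit score: best is 91, kept {D6}.

D6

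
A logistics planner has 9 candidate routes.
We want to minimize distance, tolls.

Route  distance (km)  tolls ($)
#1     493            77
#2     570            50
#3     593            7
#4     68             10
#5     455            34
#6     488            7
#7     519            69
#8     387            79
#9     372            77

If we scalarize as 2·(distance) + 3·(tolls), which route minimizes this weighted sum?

#1: 2·493 + 3·77 = 1217
#2: 2·570 + 3·50 = 1290
#3: 2·593 + 3·7 = 1207
#4: 2·68 + 3·10 = 166
#5: 2·455 + 3·34 = 1012
#6: 2·488 + 3·7 = 997
#7: 2·519 + 3·69 = 1245
#8: 2·387 + 3·79 = 1011
#9: 2·372 + 3·77 = 975
Lowest: #4 at 166.

#4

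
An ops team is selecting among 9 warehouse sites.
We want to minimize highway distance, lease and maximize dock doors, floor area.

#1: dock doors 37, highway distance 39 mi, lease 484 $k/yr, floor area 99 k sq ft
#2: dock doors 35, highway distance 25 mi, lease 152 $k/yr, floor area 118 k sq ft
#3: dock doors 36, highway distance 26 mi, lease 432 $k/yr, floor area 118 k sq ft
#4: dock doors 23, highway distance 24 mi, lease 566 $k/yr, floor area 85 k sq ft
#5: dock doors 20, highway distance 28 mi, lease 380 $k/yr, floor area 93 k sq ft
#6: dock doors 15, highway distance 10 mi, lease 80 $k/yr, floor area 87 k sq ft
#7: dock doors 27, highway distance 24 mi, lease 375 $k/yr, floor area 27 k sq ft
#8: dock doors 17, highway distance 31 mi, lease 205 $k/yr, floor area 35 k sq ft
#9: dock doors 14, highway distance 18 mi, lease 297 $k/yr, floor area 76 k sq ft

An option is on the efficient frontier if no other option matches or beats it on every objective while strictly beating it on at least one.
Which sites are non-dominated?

#1, #2, #3, #4, #6, #7

#1: not dominated (best dock doors).
#2: not dominated.
#3: not dominated.
#4: not dominated.
#5: dominated by #2 (dock doors 35≥20, highway distance 25≤28, lease 152≤380, floor area 118≥93).
#6: not dominated (best highway distance).
#7: not dominated.
#8: dominated by #2 (dock doors 35≥17, highway distance 25≤31, lease 152≤205, floor area 118≥35).
#9: dominated by #6 (dock doors 15≥14, highway distance 10≤18, lease 80≤297, floor area 87≥76).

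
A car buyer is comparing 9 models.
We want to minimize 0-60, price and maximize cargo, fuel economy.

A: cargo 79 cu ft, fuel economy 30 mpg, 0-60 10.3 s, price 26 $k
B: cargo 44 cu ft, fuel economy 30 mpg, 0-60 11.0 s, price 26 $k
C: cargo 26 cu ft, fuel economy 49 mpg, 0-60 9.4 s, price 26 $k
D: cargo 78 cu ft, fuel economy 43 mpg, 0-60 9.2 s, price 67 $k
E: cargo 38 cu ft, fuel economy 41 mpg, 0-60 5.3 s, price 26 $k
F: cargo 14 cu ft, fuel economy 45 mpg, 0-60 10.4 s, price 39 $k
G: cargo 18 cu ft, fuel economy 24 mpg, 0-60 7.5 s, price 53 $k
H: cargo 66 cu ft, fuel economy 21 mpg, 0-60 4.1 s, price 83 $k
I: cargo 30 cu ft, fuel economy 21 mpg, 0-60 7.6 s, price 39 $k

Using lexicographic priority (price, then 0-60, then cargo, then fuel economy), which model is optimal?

First minimize price: best is 26, kept {A, B, C, E}.
Then minimize 0-60: best is 5.3, kept {E}.

E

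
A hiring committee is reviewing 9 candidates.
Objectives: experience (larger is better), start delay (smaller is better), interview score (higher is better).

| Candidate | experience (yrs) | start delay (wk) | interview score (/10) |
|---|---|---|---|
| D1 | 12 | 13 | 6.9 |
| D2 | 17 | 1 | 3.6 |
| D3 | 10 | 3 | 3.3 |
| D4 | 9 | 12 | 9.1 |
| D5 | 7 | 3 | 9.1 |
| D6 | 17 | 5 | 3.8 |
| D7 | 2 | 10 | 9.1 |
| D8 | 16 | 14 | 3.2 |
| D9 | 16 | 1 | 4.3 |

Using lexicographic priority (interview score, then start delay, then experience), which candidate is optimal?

First maximize interview score: best is 9.1, kept {D4, D5, D7}.
Then minimize start delay: best is 3, kept {D5}.

D5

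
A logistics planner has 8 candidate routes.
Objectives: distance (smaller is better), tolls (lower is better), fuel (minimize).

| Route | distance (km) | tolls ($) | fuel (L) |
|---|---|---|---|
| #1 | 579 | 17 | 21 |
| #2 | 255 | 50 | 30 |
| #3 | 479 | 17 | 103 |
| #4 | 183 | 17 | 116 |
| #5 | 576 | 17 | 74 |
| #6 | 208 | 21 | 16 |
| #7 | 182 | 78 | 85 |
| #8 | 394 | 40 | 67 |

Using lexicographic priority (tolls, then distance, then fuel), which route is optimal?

First minimize tolls: best is 17, kept {#1, #3, #4, #5}.
Then minimize distance: best is 183, kept {#4}.

#4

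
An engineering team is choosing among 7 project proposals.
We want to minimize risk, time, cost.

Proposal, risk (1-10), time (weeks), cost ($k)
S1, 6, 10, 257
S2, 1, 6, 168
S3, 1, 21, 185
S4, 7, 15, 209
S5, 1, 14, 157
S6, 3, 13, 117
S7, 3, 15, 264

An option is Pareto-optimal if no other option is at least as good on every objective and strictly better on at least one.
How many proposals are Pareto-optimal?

3

S1: dominated by S2 (risk 1≤6, time 6≤10, cost 168≤257).
S2: not dominated (best time).
S3: dominated by S2 (risk 1≤1, time 6≤21, cost 168≤185).
S4: dominated by S2 (risk 1≤7, time 6≤15, cost 168≤209).
S5: not dominated.
S6: not dominated (best cost).
S7: dominated by S2 (risk 1≤3, time 6≤15, cost 168≤264).
Pareto-optimal: S2, S5, S6 → 3.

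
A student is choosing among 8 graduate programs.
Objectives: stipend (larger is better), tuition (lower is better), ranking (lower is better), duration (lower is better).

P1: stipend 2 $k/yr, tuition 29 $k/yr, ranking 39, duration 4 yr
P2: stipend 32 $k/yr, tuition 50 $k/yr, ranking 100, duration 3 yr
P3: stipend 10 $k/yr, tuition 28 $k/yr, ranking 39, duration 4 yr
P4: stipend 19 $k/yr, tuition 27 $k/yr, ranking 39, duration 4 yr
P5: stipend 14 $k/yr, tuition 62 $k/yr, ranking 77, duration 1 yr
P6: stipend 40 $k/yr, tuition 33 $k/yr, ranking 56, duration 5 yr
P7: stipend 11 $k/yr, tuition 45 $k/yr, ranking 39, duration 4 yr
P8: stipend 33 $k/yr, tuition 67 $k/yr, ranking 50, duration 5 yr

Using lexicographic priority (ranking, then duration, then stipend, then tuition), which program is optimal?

P4

First minimize ranking: best is 39, kept {P1, P3, P4, P7}.
Then minimize duration: best is 4, kept {P1, P3, P4, P7}.
Then maximize stipend: best is 19, kept {P4}.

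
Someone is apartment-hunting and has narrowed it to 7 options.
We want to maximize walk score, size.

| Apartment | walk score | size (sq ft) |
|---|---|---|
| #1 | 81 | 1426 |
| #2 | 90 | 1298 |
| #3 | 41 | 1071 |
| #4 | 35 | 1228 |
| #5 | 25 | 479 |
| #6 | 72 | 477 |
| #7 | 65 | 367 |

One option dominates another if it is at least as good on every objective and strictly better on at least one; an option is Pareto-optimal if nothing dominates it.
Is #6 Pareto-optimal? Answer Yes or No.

No

#1 vs #6: walk score 81≥72, size 1426≥477 — #1 is at least as good on every objective and strictly better on at least one, so #1 dominates #6.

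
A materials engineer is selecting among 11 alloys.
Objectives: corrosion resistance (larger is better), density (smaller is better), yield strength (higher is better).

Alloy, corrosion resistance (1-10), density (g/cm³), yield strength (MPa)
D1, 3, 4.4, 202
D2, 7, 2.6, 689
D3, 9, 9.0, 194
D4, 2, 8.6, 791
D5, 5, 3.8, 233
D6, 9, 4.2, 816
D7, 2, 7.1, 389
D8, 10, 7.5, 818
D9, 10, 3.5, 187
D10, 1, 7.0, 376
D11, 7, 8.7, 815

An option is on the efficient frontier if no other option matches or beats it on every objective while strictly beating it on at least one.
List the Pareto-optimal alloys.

D1: dominated by D2 (corrosion resistance 7≥3, density 2.6≤4.4, yield strength 689≥202).
D2: not dominated (best density).
D3: dominated by D6 (corrosion resistance 9≥9, density 4.2≤9.0, yield strength 816≥194).
D4: dominated by D6 (corrosion resistance 9≥2, density 4.2≤8.6, yield strength 816≥791).
D5: dominated by D2 (corrosion resistance 7≥5, density 2.6≤3.8, yield strength 689≥233).
D6: not dominated.
D7: dominated by D2 (corrosion resistance 7≥2, density 2.6≤7.1, yield strength 689≥389).
D8: not dominated (best yield strength).
D9: not dominated.
D10: dominated by D2 (corrosion resistance 7≥1, density 2.6≤7.0, yield strength 689≥376).
D11: dominated by D6 (corrosion resistance 9≥7, density 4.2≤8.7, yield strength 816≥815).

D2, D6, D8, D9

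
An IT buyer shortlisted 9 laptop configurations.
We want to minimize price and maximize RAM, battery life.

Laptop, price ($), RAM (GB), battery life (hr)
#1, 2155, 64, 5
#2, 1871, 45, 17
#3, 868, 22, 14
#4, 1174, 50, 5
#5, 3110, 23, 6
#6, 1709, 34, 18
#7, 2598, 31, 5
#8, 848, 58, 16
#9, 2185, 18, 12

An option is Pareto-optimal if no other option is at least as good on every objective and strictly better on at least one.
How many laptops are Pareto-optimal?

#1: not dominated (best RAM).
#2: not dominated.
#3: dominated by #8 (price 848≤868, RAM 58≥22, battery life 16≥14).
#4: dominated by #8 (price 848≤1174, RAM 58≥50, battery life 16≥5).
#5: dominated by #2 (price 1871≤3110, RAM 45≥23, battery life 17≥6).
#6: not dominated (best battery life).
#7: dominated by #1 (price 2155≤2598, RAM 64≥31, battery life 5≥5).
#8: not dominated (best price).
#9: dominated by #2 (price 1871≤2185, RAM 45≥18, battery life 17≥12).
Pareto-optimal: #1, #2, #6, #8 → 4.

4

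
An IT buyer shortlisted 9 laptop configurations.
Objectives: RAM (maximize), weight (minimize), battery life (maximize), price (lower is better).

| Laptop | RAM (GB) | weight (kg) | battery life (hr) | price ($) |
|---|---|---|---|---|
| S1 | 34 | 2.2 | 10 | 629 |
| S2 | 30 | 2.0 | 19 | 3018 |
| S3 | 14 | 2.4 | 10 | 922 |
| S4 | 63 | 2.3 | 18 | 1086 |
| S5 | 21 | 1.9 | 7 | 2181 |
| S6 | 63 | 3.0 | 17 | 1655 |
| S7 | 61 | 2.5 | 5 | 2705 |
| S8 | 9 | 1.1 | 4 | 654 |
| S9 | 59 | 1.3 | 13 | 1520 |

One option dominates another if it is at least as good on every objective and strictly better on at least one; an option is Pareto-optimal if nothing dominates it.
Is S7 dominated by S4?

S4 vs S7: RAM 63≥61, weight 2.3≤2.5, battery life 18≥5, price 1086≤2705 — S4 is at least as good on every objective with at least one strict improvement.

Yes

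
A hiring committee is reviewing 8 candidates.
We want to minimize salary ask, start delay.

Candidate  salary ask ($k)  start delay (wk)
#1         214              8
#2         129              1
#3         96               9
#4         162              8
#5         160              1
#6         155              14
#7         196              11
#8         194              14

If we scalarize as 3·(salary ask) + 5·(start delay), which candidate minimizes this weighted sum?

#3

#1: 3·214 + 5·8 = 682
#2: 3·129 + 5·1 = 392
#3: 3·96 + 5·9 = 333
#4: 3·162 + 5·8 = 526
#5: 3·160 + 5·1 = 485
#6: 3·155 + 5·14 = 535
#7: 3·196 + 5·11 = 643
#8: 3·194 + 5·14 = 652
Lowest: #3 at 333.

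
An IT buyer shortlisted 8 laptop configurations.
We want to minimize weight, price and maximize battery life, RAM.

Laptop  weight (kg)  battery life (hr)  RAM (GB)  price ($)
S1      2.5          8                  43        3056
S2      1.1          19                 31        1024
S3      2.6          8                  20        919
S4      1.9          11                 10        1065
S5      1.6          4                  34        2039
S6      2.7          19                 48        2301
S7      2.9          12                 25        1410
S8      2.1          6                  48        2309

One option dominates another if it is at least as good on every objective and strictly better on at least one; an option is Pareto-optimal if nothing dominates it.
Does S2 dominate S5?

S2 vs S5: S2 is worse on RAM (31 vs 34), so it does not dominate S5.

No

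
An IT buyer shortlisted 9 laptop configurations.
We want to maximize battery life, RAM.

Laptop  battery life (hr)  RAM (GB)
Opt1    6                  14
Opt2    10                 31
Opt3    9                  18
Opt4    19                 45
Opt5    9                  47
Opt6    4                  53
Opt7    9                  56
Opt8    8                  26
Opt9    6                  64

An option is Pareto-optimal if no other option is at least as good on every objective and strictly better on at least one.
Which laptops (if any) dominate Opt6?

Opt7, Opt9

Opt7: battery life 9≥4, RAM 56≥53 — dominates Opt6.
Opt9: battery life 6≥4, RAM 64≥53 — dominates Opt6.
Others (Opt1, Opt2, Opt3, Opt4, Opt5, Opt8) are each worse than Opt6 on at least one objective.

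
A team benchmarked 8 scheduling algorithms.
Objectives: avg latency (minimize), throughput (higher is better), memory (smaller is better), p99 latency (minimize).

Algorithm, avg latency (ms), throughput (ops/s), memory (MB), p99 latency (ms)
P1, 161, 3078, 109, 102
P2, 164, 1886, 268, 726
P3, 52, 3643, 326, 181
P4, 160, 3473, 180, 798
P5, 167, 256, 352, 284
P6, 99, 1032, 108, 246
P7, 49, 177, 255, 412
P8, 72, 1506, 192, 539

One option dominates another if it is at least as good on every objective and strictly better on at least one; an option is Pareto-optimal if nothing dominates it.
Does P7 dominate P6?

P7 vs P6: P7 is worse on throughput (177 vs 1032), so it does not dominate P6.

No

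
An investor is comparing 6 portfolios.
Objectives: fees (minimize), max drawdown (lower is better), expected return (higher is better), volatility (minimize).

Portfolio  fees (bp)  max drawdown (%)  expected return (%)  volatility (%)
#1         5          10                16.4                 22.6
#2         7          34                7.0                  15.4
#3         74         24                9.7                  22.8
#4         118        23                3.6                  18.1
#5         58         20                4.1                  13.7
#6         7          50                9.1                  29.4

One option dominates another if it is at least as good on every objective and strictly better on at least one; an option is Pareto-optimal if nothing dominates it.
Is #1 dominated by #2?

No

#2 vs #1: #2 is worse on fees (7 vs 5), so it does not dominate #1.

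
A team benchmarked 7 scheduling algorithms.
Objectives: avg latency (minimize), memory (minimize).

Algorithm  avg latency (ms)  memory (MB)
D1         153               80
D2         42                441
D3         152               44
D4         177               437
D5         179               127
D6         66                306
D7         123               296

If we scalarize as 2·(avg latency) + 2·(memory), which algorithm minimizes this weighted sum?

D3

D1: 2·153 + 2·80 = 466
D2: 2·42 + 2·441 = 966
D3: 2·152 + 2·44 = 392
D4: 2·177 + 2·437 = 1228
D5: 2·179 + 2·127 = 612
D6: 2·66 + 2·306 = 744
D7: 2·123 + 2·296 = 838
Lowest: D3 at 392.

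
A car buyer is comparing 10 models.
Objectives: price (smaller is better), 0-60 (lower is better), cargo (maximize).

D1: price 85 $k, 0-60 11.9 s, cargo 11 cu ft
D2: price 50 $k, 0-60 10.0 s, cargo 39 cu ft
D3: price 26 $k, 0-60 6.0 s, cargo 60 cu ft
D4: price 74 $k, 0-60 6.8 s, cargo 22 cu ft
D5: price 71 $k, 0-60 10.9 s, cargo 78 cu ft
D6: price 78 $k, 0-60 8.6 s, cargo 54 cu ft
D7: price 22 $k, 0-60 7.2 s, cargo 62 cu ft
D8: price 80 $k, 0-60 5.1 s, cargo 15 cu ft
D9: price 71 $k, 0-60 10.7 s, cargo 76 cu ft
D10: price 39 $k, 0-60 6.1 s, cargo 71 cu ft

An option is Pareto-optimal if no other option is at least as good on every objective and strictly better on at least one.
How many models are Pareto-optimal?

D1: dominated by D2 (price 50≤85, 0-60 10.0≤11.9, cargo 39≥11).
D2: dominated by D3 (price 26≤50, 0-60 6.0≤10.0, cargo 60≥39).
D3: not dominated.
D4: dominated by D3 (price 26≤74, 0-60 6.0≤6.8, cargo 60≥22).
D5: not dominated (best cargo).
D6: dominated by D3 (price 26≤78, 0-60 6.0≤8.6, cargo 60≥54).
D7: not dominated (best price).
D8: not dominated (best 0-60).
D9: not dominated.
D10: not dominated.
Pareto-optimal: D3, D5, D7, D8, D9, D10 → 6.

6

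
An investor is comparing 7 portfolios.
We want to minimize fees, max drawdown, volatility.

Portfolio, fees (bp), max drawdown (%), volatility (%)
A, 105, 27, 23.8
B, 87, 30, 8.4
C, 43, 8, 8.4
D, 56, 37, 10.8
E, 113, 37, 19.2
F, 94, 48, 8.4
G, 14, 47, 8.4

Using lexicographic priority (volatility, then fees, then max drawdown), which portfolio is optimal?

First minimize volatility: best is 8.4, kept {B, C, F, G}.
Then minimize fees: best is 14, kept {G}.

G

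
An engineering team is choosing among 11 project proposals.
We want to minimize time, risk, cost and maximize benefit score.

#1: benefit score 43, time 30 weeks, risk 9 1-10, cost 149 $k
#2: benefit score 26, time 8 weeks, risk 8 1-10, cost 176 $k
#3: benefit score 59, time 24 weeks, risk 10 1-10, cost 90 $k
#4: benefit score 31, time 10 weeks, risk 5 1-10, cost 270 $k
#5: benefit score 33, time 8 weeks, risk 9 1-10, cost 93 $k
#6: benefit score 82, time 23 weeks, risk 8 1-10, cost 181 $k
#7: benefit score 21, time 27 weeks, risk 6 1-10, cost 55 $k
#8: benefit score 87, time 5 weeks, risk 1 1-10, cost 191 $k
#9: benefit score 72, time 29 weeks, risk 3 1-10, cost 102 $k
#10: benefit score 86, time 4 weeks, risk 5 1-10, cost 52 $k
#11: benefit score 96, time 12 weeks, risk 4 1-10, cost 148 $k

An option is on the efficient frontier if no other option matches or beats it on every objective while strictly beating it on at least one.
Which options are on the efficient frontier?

#1: dominated by #9 (benefit score 72≥43, time 29≤30, risk 3≤9, cost 102≤149).
#2: dominated by #10 (benefit score 86≥26, time 4≤8, risk 5≤8, cost 52≤176).
#3: dominated by #10 (benefit score 86≥59, time 4≤24, risk 5≤10, cost 52≤90).
#4: dominated by #8 (benefit score 87≥31, time 5≤10, risk 1≤5, cost 191≤270).
#5: dominated by #10 (benefit score 86≥33, time 4≤8, risk 5≤9, cost 52≤93).
#6: dominated by #10 (benefit score 86≥82, time 4≤23, risk 5≤8, cost 52≤181).
#7: dominated by #10 (benefit score 86≥21, time 4≤27, risk 5≤6, cost 52≤55).
#8: not dominated (best risk).
#9: not dominated.
#10: not dominated (best time).
#11: not dominated (best benefit score).

#8, #9, #10, #11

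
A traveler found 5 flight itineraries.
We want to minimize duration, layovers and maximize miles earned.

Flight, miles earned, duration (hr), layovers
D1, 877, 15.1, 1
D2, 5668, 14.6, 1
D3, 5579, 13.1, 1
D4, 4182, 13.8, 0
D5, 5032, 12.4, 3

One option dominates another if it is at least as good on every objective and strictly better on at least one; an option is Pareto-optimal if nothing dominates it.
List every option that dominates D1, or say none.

D2: miles earned 5668≥877, duration 14.6≤15.1, layovers 1≤1 — dominates D1.
D3: miles earned 5579≥877, duration 13.1≤15.1, layovers 1≤1 — dominates D1.
D4: miles earned 4182≥877, duration 13.8≤15.1, layovers 0≤1 — dominates D1.
Others (D5) are each worse than D1 on at least one objective.

D2, D3, D4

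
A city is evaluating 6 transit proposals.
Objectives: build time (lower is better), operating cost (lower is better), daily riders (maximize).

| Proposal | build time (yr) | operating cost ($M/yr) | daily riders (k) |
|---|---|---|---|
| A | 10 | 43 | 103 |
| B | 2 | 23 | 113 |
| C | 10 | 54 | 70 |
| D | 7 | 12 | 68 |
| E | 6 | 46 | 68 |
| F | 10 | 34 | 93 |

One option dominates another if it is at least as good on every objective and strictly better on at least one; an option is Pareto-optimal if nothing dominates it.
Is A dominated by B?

Yes

B vs A: build time 2≤10, operating cost 23≤43, daily riders 113≥103 — B is at least as good on every objective with at least one strict improvement.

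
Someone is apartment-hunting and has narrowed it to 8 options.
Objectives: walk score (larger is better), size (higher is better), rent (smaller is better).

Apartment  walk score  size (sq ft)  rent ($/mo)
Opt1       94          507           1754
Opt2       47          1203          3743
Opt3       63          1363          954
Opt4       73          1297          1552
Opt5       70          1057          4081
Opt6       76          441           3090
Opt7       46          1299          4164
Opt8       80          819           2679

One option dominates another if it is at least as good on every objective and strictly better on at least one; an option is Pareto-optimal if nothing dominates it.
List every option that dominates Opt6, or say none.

Opt1: walk score 94≥76, size 507≥441, rent 1754≤3090 — dominates Opt6.
Opt8: walk score 80≥76, size 819≥441, rent 2679≤3090 — dominates Opt6.
Others (Opt2, Opt3, Opt4, Opt5, Opt7) are each worse than Opt6 on at least one objective.

Opt1, Opt8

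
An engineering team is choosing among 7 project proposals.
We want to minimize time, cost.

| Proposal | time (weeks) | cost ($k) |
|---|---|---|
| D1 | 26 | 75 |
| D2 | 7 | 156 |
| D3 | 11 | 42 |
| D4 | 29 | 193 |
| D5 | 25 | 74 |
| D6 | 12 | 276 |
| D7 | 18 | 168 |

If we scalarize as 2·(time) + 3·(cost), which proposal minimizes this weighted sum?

D3

D1: 2·26 + 3·75 = 277
D2: 2·7 + 3·156 = 482
D3: 2·11 + 3·42 = 148
D4: 2·29 + 3·193 = 637
D5: 2·25 + 3·74 = 272
D6: 2·12 + 3·276 = 852
D7: 2·18 + 3·168 = 540
Lowest: D3 at 148.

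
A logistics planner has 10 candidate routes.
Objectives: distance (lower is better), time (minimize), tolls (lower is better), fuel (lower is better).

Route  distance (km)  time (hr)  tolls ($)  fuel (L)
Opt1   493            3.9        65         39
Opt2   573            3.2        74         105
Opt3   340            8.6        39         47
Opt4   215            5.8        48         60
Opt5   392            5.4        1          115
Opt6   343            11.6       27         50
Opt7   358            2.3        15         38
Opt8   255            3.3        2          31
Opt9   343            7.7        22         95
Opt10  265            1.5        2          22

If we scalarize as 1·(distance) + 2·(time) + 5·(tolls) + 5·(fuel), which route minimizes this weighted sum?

Opt1: 1·493 + 2·3.9 + 5·65 + 5·39 = 1020.8
Opt2: 1·573 + 2·3.2 + 5·74 + 5·105 = 1474.4
Opt3: 1·340 + 2·8.6 + 5·39 + 5·47 = 787.2
Opt4: 1·215 + 2·5.8 + 5·48 + 5·60 = 766.6
Opt5: 1·392 + 2·5.4 + 5·1 + 5·115 = 982.8
Opt6: 1·343 + 2·11.6 + 5·27 + 5·50 = 751.2
Opt7: 1·358 + 2·2.3 + 5·15 + 5·38 = 627.6
Opt8: 1·255 + 2·3.3 + 5·2 + 5·31 = 426.6
Opt9: 1·343 + 2·7.7 + 5·22 + 5·95 = 943.4
Opt10: 1·265 + 2·1.5 + 5·2 + 5·22 = 388.0
Lowest: Opt10 at 388.0.

Opt10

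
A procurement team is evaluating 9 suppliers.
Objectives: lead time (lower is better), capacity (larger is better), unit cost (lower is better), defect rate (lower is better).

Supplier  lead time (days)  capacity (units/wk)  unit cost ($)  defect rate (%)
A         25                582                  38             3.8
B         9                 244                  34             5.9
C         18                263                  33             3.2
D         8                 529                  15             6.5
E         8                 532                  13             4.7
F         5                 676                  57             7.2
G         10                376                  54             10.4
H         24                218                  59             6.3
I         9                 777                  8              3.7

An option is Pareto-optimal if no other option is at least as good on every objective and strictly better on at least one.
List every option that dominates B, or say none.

E, I

E: lead time 8≤9, capacity 532≥244, unit cost 13≤34, defect rate 4.7≤5.9 — dominates B.
I: lead time 9≤9, capacity 777≥244, unit cost 8≤34, defect rate 3.7≤5.9 — dominates B.
Others (A, C, D, F, G, H) are each worse than B on at least one objective.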